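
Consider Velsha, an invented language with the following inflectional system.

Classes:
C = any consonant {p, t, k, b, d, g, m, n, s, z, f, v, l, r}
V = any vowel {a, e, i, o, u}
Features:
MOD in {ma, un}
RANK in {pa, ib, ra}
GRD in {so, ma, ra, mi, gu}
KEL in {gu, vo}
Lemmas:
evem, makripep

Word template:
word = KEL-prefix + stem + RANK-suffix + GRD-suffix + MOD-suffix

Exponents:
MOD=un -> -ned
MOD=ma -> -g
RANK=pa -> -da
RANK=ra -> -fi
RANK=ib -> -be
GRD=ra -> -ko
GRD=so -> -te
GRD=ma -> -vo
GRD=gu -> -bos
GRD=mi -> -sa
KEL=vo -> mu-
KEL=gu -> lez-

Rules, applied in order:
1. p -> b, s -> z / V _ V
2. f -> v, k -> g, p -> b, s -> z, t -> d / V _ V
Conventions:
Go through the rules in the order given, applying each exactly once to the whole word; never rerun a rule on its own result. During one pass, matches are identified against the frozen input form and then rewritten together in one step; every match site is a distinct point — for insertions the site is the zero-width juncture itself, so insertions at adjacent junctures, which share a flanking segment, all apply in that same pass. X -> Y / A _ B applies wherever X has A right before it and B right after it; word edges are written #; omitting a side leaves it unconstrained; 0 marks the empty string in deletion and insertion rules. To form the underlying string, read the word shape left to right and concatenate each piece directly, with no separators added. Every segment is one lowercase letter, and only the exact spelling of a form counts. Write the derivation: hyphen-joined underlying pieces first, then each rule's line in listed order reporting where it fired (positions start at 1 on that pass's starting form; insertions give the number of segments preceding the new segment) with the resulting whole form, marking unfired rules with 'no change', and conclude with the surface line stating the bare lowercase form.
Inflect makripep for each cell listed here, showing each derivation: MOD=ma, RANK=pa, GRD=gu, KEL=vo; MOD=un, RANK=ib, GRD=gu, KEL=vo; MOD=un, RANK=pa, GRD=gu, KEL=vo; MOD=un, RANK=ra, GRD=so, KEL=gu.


cell MOD=ma, RANK=pa, GRD=gu, KEL=vo:
underlying: mu-makripep-da-bos-g
1. p -> b, s -> z / V _ V: fires at position(s) 8: mumakribepdabosg
2. f -> v, k -> g, p -> b, s -> z, t -> d / V _ V: no change
surface: mumakribepdabosg

cell MOD=un, RANK=ib, GRD=gu, KEL=vo:
underlying: mu-makripep-be-bos-ned
1. p -> b, s -> z / V _ V: fires at position(s) 8: mumakribepbebosned
2. f -> v, k -> g, p -> b, s -> z, t -> d / V _ V: no change
surface: mumakribepbebosned

cell MOD=un, RANK=pa, GRD=gu, KEL=vo:
underlying: mu-makripep-da-bos-ned
1. p -> b, s -> z / V _ V: fires at position(s) 8: mumakribepdabosned
2. f -> v, k -> g, p -> b, s -> z, t -> d / V _ V: no change
surface: mumakribepdabosned

cell MOD=un, RANK=ra, GRD=so, KEL=gu:
underlying: lez-makripep-fi-te-ned
1. p -> b, s -> z / V _ V: fires at position(s) 9: lezmakribepfitened
2. f -> v, k -> g, p -> b, s -> z, t -> d / V _ V: fires at position(s) 14: lezmakribepfidened
surface: lezmakribepfidened


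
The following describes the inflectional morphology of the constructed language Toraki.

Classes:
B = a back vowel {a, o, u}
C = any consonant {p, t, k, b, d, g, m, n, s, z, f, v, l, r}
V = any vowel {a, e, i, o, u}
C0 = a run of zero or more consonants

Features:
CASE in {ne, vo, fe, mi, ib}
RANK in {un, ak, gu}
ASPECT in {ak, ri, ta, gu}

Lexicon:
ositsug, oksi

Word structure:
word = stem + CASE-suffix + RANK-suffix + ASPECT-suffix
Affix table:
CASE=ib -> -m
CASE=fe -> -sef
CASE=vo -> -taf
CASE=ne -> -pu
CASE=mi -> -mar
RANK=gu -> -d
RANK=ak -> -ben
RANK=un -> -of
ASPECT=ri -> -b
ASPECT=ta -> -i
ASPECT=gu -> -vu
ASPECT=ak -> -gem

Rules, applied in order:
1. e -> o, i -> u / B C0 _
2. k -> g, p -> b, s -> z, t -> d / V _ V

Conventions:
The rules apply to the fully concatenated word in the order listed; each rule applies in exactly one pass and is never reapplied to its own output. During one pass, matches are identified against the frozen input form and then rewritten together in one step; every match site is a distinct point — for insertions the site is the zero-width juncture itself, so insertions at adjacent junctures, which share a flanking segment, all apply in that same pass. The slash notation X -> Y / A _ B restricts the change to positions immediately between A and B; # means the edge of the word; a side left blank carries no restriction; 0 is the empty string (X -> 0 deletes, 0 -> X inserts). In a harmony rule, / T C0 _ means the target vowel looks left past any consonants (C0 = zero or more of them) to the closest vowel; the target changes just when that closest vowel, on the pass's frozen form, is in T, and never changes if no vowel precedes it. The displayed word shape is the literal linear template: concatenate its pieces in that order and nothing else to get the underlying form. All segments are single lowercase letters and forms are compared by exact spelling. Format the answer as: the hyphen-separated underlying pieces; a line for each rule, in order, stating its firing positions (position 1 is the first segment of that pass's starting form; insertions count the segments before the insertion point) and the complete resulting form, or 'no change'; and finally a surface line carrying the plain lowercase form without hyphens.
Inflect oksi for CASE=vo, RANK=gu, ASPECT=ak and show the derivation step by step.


underlying: oksi-taf-d-gem
1. e -> o, i -> u / B C0 _: fires at position(s) 4, 10: oksutafdgom
2. k -> g, p -> b, s -> z, t -> d / V _ V: fires at position(s) 5: oksudafdgom
surface: oksudafdgom


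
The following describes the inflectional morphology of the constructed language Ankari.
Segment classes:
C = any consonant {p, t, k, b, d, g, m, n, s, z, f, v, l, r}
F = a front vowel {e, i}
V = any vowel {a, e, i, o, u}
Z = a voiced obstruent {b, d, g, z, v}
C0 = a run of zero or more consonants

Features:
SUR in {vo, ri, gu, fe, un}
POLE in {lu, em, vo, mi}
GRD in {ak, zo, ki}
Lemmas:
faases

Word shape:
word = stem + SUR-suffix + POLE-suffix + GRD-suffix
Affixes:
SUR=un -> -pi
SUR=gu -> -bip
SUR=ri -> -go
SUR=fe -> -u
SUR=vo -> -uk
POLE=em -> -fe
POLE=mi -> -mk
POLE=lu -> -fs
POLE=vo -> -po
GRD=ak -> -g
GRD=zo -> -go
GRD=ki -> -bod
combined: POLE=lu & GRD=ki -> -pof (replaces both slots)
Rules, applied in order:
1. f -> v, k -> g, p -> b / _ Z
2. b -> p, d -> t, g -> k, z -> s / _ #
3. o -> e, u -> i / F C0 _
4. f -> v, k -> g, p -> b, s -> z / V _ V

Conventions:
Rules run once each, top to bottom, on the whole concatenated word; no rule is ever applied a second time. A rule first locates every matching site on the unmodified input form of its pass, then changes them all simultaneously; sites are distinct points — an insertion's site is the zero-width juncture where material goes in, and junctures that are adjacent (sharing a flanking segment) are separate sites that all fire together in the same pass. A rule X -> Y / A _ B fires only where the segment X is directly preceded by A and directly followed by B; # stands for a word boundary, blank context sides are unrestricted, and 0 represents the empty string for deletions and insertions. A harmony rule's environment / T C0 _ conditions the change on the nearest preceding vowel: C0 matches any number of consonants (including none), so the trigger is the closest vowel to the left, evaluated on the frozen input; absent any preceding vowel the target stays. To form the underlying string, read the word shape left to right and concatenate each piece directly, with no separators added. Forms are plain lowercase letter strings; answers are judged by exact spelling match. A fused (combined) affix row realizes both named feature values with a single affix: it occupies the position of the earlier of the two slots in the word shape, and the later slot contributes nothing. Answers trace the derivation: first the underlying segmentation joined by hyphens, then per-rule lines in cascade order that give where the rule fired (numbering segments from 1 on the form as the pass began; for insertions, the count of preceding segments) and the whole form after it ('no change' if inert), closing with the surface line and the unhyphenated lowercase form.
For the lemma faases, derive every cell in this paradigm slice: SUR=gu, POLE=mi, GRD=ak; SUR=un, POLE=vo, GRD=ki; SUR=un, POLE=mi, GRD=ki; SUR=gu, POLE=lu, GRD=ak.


cell SUR=gu, POLE=mi, GRD=ak:
underlying: faases-bip-mk-g
1. f -> v, k -> g, p -> b / _ Z: fires at position(s) 11: faasesbipmgg
2. b -> p, d -> t, g -> k, z -> s / _ #: fires at position(s) 12: faasesbipmgk
3. o -> e, u -> i / F C0 _: no change
4. f -> v, k -> g, p -> b, s -> z / V _ V: fires at position(s) 4: faazesbipmgk
surface: faazesbipmgk

cell SUR=un, POLE=vo, GRD=ki:
underlying: faases-pi-po-bod
1. f -> v, k -> g, p -> b / _ Z: no change
2. b -> p, d -> t, g -> k, z -> s / _ #: fires at position(s) 13: faasespipobot
3. o -> e, u -> i / F C0 _: fires at position(s) 10: faasespipebot
4. f -> v, k -> g, p -> b, s -> z / V _ V: fires at position(s) 4, 9: faazespibebot
surface: faazespibebot

cell SUR=un, POLE=mi, GRD=ki:
underlying: faases-pi-mk-bod
1. f -> v, k -> g, p -> b / _ Z: fires at position(s) 10: faasespimgbod
2. b -> p, d -> t, g -> k, z -> s / _ #: fires at position(s) 13: faasespimgbot
3. o -> e, u -> i / F C0 _: fires at position(s) 12: faasespimgbet
4. f -> v, k -> g, p -> b, s -> z / V _ V: fires at position(s) 4: faazespimgbet
surface: faazespimgbet

cell SUR=gu, POLE=lu, GRD=ak:
underlying: faases-bip-fs-g
1. f -> v, k -> g, p -> b / _ Z: no change
2. b -> p, d -> t, g -> k, z -> s / _ #: fires at position(s) 12: faasesbipfsk
3. o -> e, u -> i / F C0 _: no change
4. f -> v, k -> g, p -> b, s -> z / V _ V: fires at position(s) 4: faazesbipfsk
surface: faazesbipfsk


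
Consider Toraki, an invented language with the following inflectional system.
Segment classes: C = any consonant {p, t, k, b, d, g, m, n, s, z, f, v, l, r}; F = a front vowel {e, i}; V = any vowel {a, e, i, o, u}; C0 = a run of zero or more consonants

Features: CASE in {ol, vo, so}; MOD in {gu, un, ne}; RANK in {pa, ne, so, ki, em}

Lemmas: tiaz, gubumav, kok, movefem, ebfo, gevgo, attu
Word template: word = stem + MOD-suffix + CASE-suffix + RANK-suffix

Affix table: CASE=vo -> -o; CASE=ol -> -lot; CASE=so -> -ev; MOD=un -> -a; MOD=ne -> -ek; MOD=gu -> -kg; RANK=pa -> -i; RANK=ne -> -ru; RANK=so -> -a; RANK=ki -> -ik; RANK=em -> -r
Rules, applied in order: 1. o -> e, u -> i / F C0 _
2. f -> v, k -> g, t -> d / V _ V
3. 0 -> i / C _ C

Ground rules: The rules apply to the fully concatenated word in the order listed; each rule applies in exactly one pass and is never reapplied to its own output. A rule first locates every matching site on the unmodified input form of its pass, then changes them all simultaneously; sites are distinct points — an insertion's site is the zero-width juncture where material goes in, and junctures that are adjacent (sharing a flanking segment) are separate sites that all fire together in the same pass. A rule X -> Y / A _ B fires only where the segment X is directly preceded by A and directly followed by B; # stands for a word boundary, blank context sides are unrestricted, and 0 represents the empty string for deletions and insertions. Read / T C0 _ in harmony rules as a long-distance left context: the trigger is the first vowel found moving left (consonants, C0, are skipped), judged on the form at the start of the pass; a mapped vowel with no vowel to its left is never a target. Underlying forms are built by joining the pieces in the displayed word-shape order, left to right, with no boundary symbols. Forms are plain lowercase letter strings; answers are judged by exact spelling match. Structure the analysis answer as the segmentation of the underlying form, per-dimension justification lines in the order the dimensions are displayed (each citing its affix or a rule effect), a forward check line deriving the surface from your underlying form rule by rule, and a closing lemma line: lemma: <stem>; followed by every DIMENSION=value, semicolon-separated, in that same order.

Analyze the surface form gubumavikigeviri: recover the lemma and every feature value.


underlying: gubumav-kg-ev-ru
CASE=so - signalled by the affix -ev
MOD=gu - signalled by the affix -kg
RANK=ne - signalled by the affix -ru
check: gubumavkgevru -> gubumavkgevri -> gubumavkgevri -> gubumavikigeviri
lemma: gubumav; CASE=so; MOD=gu; RANK=ne


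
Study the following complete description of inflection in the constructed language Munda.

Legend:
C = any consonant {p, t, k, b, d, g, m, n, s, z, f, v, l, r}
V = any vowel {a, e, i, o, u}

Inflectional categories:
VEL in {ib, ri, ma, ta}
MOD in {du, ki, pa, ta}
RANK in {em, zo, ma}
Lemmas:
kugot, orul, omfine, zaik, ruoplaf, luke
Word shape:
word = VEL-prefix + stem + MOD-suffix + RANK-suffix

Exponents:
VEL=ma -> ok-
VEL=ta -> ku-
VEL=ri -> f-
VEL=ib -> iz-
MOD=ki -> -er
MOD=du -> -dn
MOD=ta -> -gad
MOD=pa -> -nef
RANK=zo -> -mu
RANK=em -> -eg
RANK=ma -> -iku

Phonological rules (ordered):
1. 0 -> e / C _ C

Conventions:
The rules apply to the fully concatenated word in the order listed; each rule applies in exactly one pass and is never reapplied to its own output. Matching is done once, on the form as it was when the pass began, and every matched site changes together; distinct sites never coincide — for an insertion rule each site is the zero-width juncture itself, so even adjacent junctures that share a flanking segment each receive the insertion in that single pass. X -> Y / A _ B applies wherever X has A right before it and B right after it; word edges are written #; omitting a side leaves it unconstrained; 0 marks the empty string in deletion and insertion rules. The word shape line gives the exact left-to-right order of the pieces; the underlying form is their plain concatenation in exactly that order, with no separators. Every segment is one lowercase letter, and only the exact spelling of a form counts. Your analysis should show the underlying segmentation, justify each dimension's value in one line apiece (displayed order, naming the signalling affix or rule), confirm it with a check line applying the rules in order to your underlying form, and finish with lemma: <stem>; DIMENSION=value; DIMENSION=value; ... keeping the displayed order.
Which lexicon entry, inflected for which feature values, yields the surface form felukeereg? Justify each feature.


underlying: f-luke-er-eg
VEL=ri - signalled by the affix f-
MOD=ki - signalled by the affix -er
RANK=em - signalled by the affix -eg
check: flukeereg -> felukeereg
lemma: luke; VEL=ri; MOD=ki; RANK=em


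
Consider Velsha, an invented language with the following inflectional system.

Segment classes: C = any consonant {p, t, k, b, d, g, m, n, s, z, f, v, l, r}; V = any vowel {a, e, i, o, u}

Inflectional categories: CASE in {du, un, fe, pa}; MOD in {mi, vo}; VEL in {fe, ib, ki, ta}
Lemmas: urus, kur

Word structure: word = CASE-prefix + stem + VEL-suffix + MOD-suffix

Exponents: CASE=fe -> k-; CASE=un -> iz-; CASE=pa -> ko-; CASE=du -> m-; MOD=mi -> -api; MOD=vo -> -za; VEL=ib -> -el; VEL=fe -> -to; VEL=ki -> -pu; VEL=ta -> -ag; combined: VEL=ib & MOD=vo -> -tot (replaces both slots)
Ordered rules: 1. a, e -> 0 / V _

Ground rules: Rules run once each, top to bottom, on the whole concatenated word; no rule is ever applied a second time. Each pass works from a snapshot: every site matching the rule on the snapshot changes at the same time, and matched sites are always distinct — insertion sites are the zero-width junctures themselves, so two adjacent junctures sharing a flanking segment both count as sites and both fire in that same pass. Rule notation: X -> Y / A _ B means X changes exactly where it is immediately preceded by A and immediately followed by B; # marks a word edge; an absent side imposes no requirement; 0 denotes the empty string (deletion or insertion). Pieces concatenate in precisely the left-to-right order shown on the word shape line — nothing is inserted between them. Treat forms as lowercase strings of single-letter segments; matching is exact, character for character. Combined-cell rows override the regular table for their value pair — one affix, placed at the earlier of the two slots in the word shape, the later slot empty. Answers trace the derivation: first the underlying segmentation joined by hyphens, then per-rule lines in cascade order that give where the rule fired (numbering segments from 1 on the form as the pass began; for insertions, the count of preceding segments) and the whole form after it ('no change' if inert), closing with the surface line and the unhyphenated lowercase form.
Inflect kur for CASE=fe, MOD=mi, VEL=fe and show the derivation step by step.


underlying: k-kur-to-api
1. a, e -> 0 / V _: fires at position(s) 7: kkurtopi
surface: kkurtopi


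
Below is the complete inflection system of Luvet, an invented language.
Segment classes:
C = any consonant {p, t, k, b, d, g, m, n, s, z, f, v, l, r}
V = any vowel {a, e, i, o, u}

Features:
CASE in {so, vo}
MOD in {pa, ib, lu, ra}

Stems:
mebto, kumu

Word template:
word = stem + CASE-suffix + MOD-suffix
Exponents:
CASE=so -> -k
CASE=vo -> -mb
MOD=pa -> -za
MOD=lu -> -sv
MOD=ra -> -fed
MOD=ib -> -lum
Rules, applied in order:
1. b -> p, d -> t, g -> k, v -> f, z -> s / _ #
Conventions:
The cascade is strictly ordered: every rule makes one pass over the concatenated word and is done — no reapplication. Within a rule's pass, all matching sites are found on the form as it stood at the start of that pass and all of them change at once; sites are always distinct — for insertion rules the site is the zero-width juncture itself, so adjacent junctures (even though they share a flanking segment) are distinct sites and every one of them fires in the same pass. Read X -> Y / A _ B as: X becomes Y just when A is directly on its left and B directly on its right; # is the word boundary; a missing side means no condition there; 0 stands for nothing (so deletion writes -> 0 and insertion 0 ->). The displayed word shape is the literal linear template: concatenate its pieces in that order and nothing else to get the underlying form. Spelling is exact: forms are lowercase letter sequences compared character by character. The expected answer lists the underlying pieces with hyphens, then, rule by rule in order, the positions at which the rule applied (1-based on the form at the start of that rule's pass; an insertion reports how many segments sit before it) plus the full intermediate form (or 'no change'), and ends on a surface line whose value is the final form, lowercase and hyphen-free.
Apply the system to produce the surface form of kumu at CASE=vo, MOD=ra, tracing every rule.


underlying: kumu-mb-fed
1. b -> p, d -> t, g -> k, v -> f, z -> s / _ #: fires at position(s) 9: kumumbfet
surface: kumumbfet


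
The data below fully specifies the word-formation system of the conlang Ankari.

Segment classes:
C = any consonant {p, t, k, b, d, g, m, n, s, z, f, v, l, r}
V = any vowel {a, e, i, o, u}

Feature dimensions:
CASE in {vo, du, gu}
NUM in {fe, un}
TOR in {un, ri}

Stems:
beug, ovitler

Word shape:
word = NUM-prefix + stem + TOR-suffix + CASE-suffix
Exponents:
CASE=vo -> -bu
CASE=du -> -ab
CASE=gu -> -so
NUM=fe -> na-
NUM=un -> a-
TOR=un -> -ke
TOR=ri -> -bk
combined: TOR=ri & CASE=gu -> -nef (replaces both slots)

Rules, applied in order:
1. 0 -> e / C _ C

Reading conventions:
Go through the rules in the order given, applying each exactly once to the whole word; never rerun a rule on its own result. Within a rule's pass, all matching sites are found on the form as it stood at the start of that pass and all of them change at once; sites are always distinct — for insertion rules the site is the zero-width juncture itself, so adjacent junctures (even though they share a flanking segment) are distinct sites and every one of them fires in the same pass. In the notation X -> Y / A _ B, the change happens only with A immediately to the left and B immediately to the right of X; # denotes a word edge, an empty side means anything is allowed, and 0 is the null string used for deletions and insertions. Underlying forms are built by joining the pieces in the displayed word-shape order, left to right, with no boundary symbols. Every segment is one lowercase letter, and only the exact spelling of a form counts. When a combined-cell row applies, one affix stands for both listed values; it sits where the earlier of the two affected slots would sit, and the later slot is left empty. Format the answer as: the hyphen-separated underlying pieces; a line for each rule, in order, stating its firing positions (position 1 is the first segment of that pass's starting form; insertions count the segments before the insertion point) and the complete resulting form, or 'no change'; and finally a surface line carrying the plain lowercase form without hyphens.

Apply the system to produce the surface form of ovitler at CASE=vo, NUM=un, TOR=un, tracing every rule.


underlying: a-ovitler-ke-bu
1. 0 -> e / C _ C: inserts after position(s) 5, 8: aovitelerekebu
surface: aovitelerekebu


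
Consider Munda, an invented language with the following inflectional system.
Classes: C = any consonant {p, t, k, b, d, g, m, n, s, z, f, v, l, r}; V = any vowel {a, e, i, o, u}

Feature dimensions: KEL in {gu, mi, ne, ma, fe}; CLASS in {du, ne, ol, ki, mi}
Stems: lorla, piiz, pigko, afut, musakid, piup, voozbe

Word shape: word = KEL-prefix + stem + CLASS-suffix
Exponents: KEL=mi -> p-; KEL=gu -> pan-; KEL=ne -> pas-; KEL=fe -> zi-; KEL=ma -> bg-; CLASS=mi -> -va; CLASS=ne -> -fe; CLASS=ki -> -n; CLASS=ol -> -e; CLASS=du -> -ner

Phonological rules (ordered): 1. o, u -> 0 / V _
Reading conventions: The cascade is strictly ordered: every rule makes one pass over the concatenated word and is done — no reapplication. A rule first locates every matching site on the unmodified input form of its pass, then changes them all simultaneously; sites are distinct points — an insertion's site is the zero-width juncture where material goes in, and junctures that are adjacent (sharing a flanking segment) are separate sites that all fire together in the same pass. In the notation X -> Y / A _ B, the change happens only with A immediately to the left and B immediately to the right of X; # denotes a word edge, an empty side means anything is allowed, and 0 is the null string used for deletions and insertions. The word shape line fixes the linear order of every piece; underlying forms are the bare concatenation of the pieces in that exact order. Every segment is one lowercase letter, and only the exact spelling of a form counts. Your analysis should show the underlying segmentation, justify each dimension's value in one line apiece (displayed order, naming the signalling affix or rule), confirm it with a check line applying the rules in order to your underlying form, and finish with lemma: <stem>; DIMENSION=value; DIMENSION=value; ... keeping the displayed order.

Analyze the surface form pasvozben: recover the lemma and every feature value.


underlying: pas-voozbe-n
KEL=ne - signalled by the affix pas-
CLASS=ki - signalled by the affix -n
check: pasvoozben -> pasvozben
lemma: voozbe; KEL=ne; CLASS=ki


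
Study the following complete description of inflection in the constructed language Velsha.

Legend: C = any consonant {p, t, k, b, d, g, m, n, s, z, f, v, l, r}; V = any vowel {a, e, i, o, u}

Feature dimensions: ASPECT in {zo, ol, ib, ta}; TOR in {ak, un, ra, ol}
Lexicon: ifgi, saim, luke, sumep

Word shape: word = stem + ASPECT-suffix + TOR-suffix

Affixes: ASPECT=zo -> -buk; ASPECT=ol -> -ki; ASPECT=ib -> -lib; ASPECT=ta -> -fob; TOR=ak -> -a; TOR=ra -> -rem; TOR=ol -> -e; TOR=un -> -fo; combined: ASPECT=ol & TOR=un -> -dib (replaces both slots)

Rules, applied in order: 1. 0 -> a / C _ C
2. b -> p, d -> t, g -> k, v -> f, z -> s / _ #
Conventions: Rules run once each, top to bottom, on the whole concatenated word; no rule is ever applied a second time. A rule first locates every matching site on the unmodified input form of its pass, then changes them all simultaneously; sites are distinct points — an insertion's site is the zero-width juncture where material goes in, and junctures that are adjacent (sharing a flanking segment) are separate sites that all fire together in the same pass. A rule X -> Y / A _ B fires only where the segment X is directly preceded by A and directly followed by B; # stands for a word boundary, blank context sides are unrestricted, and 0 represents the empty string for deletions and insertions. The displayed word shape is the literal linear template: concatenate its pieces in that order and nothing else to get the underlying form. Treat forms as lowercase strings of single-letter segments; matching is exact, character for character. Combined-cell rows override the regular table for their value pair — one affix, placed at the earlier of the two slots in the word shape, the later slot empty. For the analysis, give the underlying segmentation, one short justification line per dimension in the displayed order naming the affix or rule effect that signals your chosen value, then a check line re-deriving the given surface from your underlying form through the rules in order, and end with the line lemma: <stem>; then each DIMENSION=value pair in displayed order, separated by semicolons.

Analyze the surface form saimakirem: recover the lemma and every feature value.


underlying: saim-ki-rem
ASPECT=ol - signalled by the affix -ki
TOR=ra - signalled by the affix -rem
check: saimkirem -> saimakirem -> saimakirem
lemma: saim; ASPECT=ol; TOR=ra


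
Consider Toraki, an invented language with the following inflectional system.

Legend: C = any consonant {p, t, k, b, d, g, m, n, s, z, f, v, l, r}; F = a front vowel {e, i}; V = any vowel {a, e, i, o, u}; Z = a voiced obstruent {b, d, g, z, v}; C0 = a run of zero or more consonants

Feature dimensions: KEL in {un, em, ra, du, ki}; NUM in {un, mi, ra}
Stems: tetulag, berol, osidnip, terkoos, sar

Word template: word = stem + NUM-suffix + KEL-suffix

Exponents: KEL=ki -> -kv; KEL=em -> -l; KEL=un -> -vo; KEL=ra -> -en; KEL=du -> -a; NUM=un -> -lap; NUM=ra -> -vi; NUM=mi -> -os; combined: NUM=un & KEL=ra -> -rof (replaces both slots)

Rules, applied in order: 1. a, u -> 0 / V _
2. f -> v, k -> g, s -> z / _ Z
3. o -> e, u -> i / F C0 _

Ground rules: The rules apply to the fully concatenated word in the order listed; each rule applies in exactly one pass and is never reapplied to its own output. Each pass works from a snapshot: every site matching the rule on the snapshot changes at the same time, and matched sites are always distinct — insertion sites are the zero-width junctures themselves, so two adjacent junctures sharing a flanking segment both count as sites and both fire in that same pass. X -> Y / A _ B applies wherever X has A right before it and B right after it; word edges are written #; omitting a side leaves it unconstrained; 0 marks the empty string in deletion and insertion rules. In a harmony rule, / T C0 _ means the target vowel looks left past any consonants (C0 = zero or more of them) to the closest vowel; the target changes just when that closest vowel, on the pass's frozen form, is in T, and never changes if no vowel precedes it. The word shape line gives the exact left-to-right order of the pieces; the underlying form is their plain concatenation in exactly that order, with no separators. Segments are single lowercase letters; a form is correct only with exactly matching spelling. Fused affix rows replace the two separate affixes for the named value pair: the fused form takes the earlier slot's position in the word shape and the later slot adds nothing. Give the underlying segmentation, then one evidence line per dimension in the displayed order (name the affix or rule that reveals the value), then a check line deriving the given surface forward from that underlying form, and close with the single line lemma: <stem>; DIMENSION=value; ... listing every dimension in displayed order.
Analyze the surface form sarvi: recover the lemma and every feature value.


underlying: sar-vi-a
KEL=du - signalled by the affix -a
NUM=ra - signalled by the affix -vi
check: sarvia -> sarvi -> sarvi -> sarvi
lemma: sar; KEL=du; NUM=ra


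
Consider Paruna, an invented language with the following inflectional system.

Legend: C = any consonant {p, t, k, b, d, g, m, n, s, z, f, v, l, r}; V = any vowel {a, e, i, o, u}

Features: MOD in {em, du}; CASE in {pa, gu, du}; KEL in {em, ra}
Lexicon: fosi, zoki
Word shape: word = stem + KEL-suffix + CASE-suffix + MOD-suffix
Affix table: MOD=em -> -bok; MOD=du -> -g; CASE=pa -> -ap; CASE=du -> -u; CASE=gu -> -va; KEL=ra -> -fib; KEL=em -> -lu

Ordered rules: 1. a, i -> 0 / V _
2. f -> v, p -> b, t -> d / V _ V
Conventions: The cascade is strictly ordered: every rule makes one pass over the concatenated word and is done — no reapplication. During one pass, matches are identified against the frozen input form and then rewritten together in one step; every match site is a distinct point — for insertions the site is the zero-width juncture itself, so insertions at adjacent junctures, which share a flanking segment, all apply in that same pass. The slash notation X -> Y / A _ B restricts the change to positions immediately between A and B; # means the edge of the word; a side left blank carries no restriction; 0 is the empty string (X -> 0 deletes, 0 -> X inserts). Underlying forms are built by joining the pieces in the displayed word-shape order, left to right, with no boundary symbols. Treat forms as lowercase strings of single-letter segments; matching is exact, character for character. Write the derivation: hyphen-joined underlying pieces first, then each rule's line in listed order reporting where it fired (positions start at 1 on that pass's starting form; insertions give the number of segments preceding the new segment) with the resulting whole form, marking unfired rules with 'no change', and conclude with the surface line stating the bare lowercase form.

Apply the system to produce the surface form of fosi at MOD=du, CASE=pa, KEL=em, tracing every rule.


underlying: fosi-lu-ap-g
1. a, i -> 0 / V _: fires at position(s) 7: fosilupg
2. f -> v, p -> b, t -> d / V _ V: no change
surface: fosilupg


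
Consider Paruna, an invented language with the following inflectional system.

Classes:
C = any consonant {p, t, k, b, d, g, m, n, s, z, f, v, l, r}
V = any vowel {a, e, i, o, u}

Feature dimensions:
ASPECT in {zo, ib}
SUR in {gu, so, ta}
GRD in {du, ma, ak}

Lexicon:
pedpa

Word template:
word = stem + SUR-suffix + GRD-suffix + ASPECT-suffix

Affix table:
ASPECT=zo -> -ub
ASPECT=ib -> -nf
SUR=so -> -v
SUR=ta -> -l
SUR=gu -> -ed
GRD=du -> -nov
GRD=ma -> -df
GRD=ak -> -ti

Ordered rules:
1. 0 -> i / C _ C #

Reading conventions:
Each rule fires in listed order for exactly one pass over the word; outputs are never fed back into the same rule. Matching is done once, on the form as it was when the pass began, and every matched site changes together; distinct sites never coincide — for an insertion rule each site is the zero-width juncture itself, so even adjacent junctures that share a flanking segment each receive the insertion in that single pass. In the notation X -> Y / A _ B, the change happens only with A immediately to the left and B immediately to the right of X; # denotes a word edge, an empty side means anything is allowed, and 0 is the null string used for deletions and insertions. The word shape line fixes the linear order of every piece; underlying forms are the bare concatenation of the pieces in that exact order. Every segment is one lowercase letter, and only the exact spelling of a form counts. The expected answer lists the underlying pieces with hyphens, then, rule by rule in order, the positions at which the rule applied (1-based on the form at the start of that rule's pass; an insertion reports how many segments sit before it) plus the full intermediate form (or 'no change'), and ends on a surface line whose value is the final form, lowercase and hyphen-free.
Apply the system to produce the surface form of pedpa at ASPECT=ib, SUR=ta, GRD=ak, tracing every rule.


underlying: pedpa-l-ti-nf
1. 0 -> i / C _ C #: inserts after position(s) 9: pedpaltinif
surface: pedpaltinif


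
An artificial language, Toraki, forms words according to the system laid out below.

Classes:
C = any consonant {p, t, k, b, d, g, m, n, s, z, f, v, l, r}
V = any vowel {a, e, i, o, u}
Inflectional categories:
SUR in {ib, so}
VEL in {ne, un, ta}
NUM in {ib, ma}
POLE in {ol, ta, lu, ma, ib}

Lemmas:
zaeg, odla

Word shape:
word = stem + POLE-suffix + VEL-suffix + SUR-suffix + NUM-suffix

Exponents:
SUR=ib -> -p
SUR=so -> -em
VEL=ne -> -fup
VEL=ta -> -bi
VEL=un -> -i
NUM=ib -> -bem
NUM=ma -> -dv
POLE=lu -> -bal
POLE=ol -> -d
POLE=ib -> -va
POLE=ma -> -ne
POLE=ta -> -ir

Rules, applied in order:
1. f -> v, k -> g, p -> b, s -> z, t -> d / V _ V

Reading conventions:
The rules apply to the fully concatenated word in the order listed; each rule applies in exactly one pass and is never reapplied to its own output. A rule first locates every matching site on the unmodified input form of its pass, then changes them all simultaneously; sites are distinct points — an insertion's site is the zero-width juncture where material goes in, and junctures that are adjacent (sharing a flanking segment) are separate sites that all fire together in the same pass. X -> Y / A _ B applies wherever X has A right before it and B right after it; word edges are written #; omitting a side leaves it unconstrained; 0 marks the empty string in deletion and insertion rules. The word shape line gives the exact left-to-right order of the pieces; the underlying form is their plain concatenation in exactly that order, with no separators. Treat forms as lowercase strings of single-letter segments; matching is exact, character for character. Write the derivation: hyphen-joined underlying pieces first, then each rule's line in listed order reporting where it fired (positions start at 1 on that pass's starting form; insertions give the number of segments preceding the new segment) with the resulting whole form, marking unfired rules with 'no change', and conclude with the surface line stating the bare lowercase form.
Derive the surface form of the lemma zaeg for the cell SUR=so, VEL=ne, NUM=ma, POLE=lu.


underlying: zaeg-bal-fup-em-dv
1. f -> v, k -> g, p -> b, s -> z, t -> d / V _ V: fires at position(s) 10: zaegbalfubemdv
surface: zaegbalfubemdv


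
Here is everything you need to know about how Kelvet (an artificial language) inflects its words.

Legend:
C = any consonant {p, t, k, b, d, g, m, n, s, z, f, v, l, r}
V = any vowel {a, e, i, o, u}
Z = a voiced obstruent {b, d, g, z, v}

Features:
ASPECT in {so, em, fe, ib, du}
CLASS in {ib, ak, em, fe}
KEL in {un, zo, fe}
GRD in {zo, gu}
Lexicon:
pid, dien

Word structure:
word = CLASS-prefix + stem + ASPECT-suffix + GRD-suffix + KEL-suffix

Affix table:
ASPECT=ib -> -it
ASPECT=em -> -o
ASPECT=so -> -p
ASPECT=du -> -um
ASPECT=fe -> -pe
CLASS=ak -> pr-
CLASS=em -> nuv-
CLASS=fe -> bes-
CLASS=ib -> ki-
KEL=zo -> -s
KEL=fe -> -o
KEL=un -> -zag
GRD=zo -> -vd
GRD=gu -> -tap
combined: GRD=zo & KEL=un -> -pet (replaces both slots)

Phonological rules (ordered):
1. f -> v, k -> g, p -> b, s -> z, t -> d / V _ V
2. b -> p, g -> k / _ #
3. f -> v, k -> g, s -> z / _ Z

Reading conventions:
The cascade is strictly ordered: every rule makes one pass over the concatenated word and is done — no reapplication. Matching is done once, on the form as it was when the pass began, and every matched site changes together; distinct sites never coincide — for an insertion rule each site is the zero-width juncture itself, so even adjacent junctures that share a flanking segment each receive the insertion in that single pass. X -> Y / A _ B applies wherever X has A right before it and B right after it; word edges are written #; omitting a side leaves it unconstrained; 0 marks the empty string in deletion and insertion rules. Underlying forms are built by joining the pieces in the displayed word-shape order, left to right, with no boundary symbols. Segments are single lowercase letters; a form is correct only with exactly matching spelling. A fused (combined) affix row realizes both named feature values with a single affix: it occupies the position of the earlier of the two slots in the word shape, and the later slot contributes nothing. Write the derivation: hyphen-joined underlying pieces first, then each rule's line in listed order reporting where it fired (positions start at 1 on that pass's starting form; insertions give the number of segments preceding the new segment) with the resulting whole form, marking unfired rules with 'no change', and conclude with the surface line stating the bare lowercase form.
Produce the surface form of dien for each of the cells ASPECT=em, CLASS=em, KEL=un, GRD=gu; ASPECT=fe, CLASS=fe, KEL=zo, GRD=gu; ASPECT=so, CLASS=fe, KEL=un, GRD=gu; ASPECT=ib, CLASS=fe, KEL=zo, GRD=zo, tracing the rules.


cell ASPECT=em, CLASS=em, KEL=un, GRD=gu:
underlying: nuv-dien-o-tap-zag
1. f -> v, k -> g, p -> b, s -> z, t -> d / V _ V: fires at position(s) 9: nuvdienodapzag
2. b -> p, g -> k / _ #: fires at position(s) 14: nuvdienodapzak
3. f -> v, k -> g, s -> z / _ Z: no change
surface: nuvdienodapzak

cell ASPECT=fe, CLASS=fe, KEL=zo, GRD=gu:
underlying: bes-dien-pe-tap-s
1. f -> v, k -> g, p -> b, s -> z, t -> d / V _ V: fires at position(s) 10: besdienpedaps
2. b -> p, g -> k / _ #: no change
3. f -> v, k -> g, s -> z / _ Z: fires at position(s) 3: bezdienpedaps
surface: bezdienpedaps

cell ASPECT=so, CLASS=fe, KEL=un, GRD=gu:
underlying: bes-dien-p-tap-zag
1. f -> v, k -> g, p -> b, s -> z, t -> d / V _ V: no change
2. b -> p, g -> k / _ #: fires at position(s) 14: besdienptapzak
3. f -> v, k -> g, s -> z / _ Z: fires at position(s) 3: bezdienptapzak
surface: bezdienptapzak

cell ASPECT=ib, CLASS=fe, KEL=zo, GRD=zo:
underlying: bes-dien-it-vd-s
1. f -> v, k -> g, p -> b, s -> z, t -> d / V _ V: no change
2. b -> p, g -> k / _ #: no change
3. f -> v, k -> g, s -> z / _ Z: fires at position(s) 3: bezdienitvds
surface: bezdienitvds


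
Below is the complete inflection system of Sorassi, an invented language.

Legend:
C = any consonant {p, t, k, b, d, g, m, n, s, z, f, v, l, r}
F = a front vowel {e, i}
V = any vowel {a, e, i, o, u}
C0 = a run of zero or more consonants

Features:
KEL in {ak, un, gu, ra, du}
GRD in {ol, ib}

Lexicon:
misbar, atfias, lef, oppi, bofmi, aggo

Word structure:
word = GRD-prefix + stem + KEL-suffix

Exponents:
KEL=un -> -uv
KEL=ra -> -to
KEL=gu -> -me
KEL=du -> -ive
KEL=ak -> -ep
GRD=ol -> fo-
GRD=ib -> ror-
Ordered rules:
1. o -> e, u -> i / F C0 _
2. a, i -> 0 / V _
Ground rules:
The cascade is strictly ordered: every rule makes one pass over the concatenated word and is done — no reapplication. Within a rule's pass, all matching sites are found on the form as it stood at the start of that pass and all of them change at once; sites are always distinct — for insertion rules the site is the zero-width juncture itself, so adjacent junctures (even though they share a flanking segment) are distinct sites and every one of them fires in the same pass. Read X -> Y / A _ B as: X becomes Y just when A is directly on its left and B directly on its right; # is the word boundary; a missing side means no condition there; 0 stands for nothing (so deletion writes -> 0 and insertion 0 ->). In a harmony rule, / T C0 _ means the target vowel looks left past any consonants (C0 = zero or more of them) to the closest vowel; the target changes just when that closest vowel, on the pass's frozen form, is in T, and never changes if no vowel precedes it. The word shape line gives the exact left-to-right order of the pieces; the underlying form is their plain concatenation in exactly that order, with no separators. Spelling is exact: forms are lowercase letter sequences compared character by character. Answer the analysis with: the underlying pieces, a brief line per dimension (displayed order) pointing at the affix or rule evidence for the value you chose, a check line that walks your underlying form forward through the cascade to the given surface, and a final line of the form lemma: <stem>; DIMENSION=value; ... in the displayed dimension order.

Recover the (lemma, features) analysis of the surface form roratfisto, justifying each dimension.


underlying: ror-atfias-to
KEL=ra - signalled by the affix -to
GRD=ib - signalled by the affix ror-
check: roratfiasto -> roratfiasto -> roratfisto
lemma: atfias; KEL=ra; GRD=ib
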